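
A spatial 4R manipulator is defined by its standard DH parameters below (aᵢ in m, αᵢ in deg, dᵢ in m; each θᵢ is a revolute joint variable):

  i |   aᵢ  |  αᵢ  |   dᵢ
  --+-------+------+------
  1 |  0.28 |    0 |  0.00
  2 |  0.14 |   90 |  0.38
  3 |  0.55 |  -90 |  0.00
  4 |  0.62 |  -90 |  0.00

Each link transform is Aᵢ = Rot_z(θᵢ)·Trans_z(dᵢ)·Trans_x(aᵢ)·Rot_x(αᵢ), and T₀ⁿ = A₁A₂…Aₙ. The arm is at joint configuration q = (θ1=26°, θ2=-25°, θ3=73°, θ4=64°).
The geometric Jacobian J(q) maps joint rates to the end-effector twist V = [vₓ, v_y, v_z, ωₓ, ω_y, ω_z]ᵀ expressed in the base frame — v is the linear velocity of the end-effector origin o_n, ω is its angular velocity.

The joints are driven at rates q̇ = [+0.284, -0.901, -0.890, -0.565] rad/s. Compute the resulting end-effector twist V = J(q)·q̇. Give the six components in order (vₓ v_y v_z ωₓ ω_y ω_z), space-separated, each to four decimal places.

1.1071 -0.2968 0.0873 0.5247 0.8993 -0.7822

o_n = [0.6221, 0.6865, 1.1659]
J₁: ẑ×o_n = [-0.6865, 0.6221, 0.0000], ω = ẑ
J2: z=[0.0000, 0.0000, 1.0000] o=[0.2517, 0.1227, 0.0000] → [-0.5638, 0.3705, 0.0000, 0.0000, 0.0000, 1.0000]
J3: z=[0.0175, -0.9998, 0.0000] o=[0.3916, 0.1252, 0.3800] → [-0.7858, -0.0137, 0.2403, 0.0175, -0.9998, 0.0000]
J4: z=[-0.9562, -0.0167, 0.2924] o=[0.5524, 0.1280, 0.9060] → [-0.1676, 0.2689, -0.5329, -0.9562, -0.0167, 0.2924]
V = J·q̇ = [1.1071, -0.2968, 0.0873, 0.5247, 0.8993, -0.7822]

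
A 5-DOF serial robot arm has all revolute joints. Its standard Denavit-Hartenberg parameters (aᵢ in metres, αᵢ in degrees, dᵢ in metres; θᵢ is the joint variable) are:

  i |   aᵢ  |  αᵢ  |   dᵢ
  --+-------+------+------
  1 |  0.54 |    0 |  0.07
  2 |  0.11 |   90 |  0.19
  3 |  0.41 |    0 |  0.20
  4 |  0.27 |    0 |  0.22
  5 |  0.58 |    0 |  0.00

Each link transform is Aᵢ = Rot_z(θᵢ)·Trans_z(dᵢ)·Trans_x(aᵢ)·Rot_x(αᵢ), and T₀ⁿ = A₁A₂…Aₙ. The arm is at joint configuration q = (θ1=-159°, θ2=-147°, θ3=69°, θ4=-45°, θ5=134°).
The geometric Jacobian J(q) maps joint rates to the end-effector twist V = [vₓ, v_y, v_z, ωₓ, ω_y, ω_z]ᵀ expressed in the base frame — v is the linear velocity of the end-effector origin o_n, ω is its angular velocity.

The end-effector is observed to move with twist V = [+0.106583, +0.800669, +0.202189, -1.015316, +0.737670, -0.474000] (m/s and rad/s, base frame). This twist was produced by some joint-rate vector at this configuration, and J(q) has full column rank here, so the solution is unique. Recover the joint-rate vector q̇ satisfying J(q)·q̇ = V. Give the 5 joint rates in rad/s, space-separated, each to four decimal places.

o_n = [-0.1844, -0.4680, 0.9699]
J₁: ẑ×o_n = [0.4680, -0.1844, 0.0000], ω = ẑ
J2: z=[0.0000, 0.0000, 1.0000] o=[-0.5041, -0.1935, 0.0700] → [0.2745, 0.3197, -0.0000, 0.0000, 0.0000, 1.0000]
J3: z=[0.8090, -0.5878, 0.0000] o=[-0.4395, -0.1045, 0.2600] → [-0.4172, -0.5743, -0.1442, 0.8090, -0.5878, 0.0000]
J4: z=[0.8090, -0.5878, 0.0000] o=[-0.1913, -0.1032, 0.6428] → [-0.1923, -0.2646, -0.2911, 0.8090, -0.5878, 0.0000]
J5: z=[0.8090, -0.5878, 0.0000] o=[0.1317, -0.0330, 0.7526] → [-0.1277, -0.1758, -0.5378, 0.8090, -0.5878, 0.0000]
q̇ = J⁺·V = [-0.8130, 0.3390, -0.5900, -0.9750, 0.3100]

-0.8130 0.3390 -0.5900 -0.9750 0.3100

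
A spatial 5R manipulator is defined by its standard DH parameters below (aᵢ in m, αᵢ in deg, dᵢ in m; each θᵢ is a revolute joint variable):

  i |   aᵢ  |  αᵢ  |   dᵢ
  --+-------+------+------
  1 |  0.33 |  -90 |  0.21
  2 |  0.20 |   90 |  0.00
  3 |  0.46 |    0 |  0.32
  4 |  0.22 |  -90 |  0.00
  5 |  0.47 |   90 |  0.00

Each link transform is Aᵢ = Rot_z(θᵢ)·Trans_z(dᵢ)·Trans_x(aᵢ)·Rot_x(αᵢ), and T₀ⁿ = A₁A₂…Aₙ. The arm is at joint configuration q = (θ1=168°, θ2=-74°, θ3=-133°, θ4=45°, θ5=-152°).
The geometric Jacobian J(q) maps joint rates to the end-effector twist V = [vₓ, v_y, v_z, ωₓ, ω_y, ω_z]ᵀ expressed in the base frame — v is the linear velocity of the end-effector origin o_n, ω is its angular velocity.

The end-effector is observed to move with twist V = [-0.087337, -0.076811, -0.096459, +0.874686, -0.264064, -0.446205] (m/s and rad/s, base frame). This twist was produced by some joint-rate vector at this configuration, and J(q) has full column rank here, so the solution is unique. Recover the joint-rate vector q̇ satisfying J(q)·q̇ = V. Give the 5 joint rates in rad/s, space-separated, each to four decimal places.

o_n = [0.2475, 0.0921, 0.2432]
J₁: ẑ×o_n = [-0.0921, 0.2475, 0.0000], ω = ẑ
J2: z=[-0.2079, -0.9781, 0.0000] o=[-0.3228, 0.0686, 0.2100] → [-0.0324, 0.0069, 0.5529, -0.2079, -0.9781, 0.0000]
J3: z=[0.9403, -0.1999, 0.2756] o=[-0.3767, 0.0801, 0.4023] → [0.0285, 0.3216, 0.1361, 0.9403, -0.1999, 0.2756]
J4: z=[0.9403, -0.1999, 0.2756] o=[0.0787, 0.3272, 0.1889] → [0.0540, -0.0045, -0.1873, 0.9403, -0.1999, 0.2756]
J5: z=[-0.2767, 0.0231, 0.9607] o=[0.1223, 0.5427, 0.1963] → [0.4340, 0.1332, 0.1218, -0.2767, 0.0231, 0.9607]
q̇ = J⁺·V = [-0.3330, 0.0890, 0.1740, 0.6700, -0.3600]

-0.3330 0.0890 0.1740 0.6700 -0.3600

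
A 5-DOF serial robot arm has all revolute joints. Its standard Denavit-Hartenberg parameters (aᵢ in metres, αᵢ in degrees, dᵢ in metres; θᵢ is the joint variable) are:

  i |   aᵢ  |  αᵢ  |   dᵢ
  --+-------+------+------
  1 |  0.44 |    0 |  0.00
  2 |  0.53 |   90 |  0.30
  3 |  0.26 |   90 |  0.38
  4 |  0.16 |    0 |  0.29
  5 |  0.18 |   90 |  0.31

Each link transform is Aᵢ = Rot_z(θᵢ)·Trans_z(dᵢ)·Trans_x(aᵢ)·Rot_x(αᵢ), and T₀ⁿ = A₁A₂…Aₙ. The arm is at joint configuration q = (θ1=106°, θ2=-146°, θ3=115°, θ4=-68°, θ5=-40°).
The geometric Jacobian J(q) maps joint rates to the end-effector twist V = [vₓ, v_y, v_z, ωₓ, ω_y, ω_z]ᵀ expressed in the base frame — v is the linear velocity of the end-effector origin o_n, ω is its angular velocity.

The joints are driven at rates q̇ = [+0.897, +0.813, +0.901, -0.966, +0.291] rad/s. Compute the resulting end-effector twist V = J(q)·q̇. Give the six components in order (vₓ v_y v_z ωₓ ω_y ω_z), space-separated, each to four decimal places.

0.5138 1.3159 0.1547 -1.0478 -0.2970 1.4247

o_n = [0.5769, -0.2418, 0.7931]
J₁: ẑ×o_n = [0.2418, 0.5769, -0.0000], ω = ẑ
J2: z=[0.0000, 0.0000, 1.0000] o=[-0.1213, 0.4230, 0.0000] → [0.6647, 0.6981, -0.0000, 0.0000, 0.0000, 1.0000]
J3: z=[-0.6428, -0.7660, 0.0000] o=[0.2847, 0.0823, 0.3000] → [-0.3778, 0.3170, 0.4321, -0.6428, -0.7660, 0.0000]
J4: z=[0.6943, -0.5826, 0.4226] o=[-0.0437, -0.1382, 0.5356] → [-0.1062, 0.0835, 0.2896, 0.6943, -0.5826, 0.4226]
J5: z=[0.6943, -0.5826, 0.4226] o=[0.2336, -0.1772, 0.7125] → [-0.0197, 0.0891, 0.1552, 0.6943, -0.5826, 0.4226]
V = J·q̇ = [0.5138, 1.3159, 0.1547, -1.0478, -0.2970, 1.4247]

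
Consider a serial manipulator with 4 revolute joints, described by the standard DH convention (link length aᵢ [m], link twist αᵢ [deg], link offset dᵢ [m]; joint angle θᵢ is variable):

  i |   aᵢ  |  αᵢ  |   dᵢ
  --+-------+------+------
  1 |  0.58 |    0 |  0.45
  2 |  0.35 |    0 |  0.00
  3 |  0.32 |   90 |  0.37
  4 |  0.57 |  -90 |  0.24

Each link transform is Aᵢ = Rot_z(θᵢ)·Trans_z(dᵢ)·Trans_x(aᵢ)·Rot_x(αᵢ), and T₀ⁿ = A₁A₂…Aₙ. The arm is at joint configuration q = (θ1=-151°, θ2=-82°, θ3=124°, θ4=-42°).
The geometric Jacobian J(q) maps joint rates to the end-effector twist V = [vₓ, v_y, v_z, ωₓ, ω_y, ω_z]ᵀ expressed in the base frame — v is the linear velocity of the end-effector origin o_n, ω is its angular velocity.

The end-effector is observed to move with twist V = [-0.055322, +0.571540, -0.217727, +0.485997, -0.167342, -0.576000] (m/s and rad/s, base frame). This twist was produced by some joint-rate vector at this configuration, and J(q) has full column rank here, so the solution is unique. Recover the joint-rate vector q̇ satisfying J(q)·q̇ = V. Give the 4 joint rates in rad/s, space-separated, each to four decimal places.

0.0910 -0.8610 0.1940 -0.5140

o_n = [-1.1869, -0.6266, 0.4386]
J₁: ẑ×o_n = [0.6266, -1.1869, 0.0000], ω = ẑ
J2: z=[0.0000, 0.0000, 1.0000] o=[-0.5073, -0.2812, 0.4500] → [0.3454, -0.6796, 0.0000, 0.0000, 0.0000, 1.0000]
J3: z=[0.0000, 0.0000, 1.0000] o=[-0.7179, -0.0017, 0.4500] → [0.6249, -0.4690, 0.0000, 0.0000, 0.0000, 1.0000]
J4: z=[-0.9455, 0.3256, 0.0000] o=[-0.8221, -0.3042, 0.8200] → [-0.1242, -0.3606, 0.4236, -0.9455, 0.3256, 0.0000]
q̇ = J⁺·V = [0.0910, -0.8610, 0.1940, -0.5140]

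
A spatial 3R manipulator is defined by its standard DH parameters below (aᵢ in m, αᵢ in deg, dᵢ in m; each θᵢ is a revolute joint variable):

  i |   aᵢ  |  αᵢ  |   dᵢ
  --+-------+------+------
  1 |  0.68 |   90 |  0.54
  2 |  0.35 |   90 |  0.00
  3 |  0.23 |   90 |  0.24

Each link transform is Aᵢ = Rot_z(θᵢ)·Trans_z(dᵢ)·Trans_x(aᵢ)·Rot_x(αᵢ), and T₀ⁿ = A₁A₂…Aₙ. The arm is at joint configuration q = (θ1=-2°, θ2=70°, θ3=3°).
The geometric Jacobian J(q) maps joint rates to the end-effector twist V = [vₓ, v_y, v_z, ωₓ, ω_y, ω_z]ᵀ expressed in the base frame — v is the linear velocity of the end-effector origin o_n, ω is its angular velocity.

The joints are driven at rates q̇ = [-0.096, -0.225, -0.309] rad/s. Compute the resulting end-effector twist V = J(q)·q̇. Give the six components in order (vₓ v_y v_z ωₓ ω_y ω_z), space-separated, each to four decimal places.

0.1029 -0.0386 -0.0919 -0.2823 0.2350 0.0097

o_n = [1.1027, -0.0506, 1.0026]
J₁: ẑ×o_n = [0.0506, 1.1027, -0.0000], ω = ẑ
J2: z=[-0.0349, -0.9994, 0.0000] o=[0.6796, -0.0237, 0.5400] → [-0.4624, 0.0161, 0.4238, -0.0349, -0.9994, 0.0000]
J3: z=[0.9391, -0.0328, -0.3420] o=[0.7992, -0.0279, 0.8689] → [-0.0121, -0.2294, -0.0113, 0.9391, -0.0328, -0.3420]
V = J·q̇ = [0.1029, -0.0386, -0.0919, -0.2823, 0.2350, 0.0097]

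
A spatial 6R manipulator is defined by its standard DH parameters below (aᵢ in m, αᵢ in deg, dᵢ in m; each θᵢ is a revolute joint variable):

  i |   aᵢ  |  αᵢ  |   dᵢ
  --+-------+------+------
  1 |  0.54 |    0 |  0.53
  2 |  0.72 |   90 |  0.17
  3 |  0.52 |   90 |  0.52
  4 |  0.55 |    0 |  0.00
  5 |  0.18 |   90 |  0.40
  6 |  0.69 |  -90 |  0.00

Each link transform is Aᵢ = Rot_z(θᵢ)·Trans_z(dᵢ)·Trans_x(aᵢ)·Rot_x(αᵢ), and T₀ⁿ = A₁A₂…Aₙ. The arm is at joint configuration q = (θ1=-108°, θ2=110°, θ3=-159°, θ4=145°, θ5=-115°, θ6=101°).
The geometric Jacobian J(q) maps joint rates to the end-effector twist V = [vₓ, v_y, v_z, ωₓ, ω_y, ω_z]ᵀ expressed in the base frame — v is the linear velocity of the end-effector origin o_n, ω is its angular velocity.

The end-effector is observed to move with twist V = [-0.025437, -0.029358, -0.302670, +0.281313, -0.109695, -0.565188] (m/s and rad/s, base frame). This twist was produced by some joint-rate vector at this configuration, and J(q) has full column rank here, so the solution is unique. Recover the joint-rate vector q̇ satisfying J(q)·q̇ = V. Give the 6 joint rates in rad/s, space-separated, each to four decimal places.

o_n = [0.0930, -1.3647, 1.6659]
J₁: ẑ×o_n = [1.3647, 0.0930, -0.0000], ω = ẑ
J2: z=[0.0000, 0.0000, 1.0000] o=[-0.1669, -0.5136, 0.5300] → [0.8511, 0.2598, -0.0000, 0.0000, 0.0000, 1.0000]
J3: z=[0.0349, -0.9994, 0.0000] o=[0.5527, -0.4884, 0.7000] → [-0.9653, -0.0337, -0.4900, 0.0349, -0.9994, 0.0000]
J4: z=[-0.3581, -0.0125, 0.9336] o=[0.0857, -1.0251, 0.5136] → [0.3026, 0.4195, 0.1217, -0.3581, -0.0125, 0.9336]
J5: z=[-0.3581, -0.0125, 0.9336] o=[0.5170, -1.3257, 0.6751] → [0.0240, -0.0411, 0.0087, -0.3581, -0.0125, 0.9336]
J6: z=[-0.4967, 0.8492, -0.1792] o=[0.2315, -1.4257, 0.9927] → [0.5826, 0.3592, 0.0873, -0.4967, 0.8492, -0.1792]
q̇ = J⁺·V = [-0.2270, 0.9200, 0.4520, -0.9170, -0.3570, 0.3840]

-0.2270 0.9200 0.4520 -0.9170 -0.3570 0.3840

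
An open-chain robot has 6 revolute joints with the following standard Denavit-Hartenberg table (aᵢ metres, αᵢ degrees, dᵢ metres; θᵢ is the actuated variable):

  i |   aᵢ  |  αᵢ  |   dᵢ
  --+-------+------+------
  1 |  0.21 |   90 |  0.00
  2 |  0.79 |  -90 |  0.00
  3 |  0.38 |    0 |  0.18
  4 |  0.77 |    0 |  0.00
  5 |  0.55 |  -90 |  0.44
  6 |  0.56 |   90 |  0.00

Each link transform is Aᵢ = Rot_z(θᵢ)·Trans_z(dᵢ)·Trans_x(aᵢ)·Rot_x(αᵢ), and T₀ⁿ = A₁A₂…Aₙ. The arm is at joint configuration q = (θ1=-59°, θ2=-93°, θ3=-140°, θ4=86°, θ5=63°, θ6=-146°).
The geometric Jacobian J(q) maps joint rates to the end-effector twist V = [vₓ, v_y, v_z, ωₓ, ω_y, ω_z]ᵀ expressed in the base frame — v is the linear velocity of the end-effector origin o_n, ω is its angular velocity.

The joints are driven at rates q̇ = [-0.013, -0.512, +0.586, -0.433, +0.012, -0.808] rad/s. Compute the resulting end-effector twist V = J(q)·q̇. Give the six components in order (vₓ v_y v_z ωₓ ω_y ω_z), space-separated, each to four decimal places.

o_n = [-0.1717, -1.3720, -1.0836]
J₁: ẑ×o_n = [1.3720, -0.1717, 0.0000], ω = ẑ
J2: z=[-0.8572, -0.5150, 0.0000] o=[0.1082, -0.1800, 0.0000] → [0.5581, -0.9288, 0.8776, -0.8572, -0.5150, 0.0000]
J3: z=[0.5143, -0.8560, -0.0523] o=[0.0869, -0.1446, -0.7889] → [0.1880, 0.1651, -0.8526, 0.5143, -0.8560, -0.0523]
J4: z=[0.5143, -0.8560, -0.0523] o=[-0.0221, -0.4375, -0.5076] → [0.4441, 0.3041, -0.6087, 0.5143, -0.8560, -0.0523]
J5: z=[0.5143, -0.8560, -0.0523] o=[-0.5682, -0.7380, -0.9596] → [0.0729, 0.0430, 0.0134, 0.5143, -0.8560, -0.0523]
J6: z=[0.8508, 0.5017, 0.1562] o=[-0.2828, -1.0460, -1.5251] → [0.2724, -0.3583, -0.3332, 0.8508, 0.5017, 0.1562]
V = J·q̇ = [-0.6050, 0.7329, -0.4161, -0.1637, -0.2829, -0.1479]

-0.6050 0.7329 -0.4161 -0.1637 -0.2829 -0.1479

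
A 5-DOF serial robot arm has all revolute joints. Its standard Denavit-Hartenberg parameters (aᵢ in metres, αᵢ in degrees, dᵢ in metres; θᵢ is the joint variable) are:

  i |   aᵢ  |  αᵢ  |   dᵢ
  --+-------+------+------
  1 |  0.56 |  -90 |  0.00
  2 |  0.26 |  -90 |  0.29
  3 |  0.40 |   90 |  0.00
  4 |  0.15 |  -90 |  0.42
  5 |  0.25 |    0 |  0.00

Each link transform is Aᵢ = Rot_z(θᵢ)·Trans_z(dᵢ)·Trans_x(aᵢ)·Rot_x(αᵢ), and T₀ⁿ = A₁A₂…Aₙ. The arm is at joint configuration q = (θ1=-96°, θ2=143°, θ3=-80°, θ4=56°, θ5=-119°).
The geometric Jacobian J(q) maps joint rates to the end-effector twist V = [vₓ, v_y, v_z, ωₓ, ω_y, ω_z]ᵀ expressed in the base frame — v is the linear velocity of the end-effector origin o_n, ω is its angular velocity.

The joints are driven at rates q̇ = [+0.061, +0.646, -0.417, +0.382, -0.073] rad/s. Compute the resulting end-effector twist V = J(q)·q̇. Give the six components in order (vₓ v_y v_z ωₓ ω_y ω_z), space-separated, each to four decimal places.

o_n = [0.7244, -0.8630, 0.1976]
J₁: ẑ×o_n = [0.8630, 0.7244, -0.0000], ω = ẑ
J2: z=[0.9945, -0.1045, 0.0000] o=[-0.0585, -0.5569, 0.0000] → [-0.0207, -0.1965, -0.2226, 0.9945, -0.1045, 0.0000]
J3: z=[0.0629, 0.5985, 0.7986] o=[0.2516, -0.3807, -0.1565] → [0.5971, 0.3554, -0.3134, 0.0629, 0.5985, 0.7986]
J4: z=[0.0905, -0.8003, 0.5927] o=[0.6491, -0.3667, -0.1983] → [-0.0227, 0.0088, 0.0154, 0.0905, -0.8003, 0.5927]
J5: z=[-0.7888, 0.3057, 0.5332] o=[0.7783, -0.6255, 0.1412] → [0.1439, 0.0158, 0.2038, -0.7888, 0.3057, 0.5332]
V = J·q̇ = [-0.2289, -0.2288, -0.0221, 0.7084, -0.6452, -0.0846]

-0.2289 -0.2288 -0.0221 0.7084 -0.6452 -0.0846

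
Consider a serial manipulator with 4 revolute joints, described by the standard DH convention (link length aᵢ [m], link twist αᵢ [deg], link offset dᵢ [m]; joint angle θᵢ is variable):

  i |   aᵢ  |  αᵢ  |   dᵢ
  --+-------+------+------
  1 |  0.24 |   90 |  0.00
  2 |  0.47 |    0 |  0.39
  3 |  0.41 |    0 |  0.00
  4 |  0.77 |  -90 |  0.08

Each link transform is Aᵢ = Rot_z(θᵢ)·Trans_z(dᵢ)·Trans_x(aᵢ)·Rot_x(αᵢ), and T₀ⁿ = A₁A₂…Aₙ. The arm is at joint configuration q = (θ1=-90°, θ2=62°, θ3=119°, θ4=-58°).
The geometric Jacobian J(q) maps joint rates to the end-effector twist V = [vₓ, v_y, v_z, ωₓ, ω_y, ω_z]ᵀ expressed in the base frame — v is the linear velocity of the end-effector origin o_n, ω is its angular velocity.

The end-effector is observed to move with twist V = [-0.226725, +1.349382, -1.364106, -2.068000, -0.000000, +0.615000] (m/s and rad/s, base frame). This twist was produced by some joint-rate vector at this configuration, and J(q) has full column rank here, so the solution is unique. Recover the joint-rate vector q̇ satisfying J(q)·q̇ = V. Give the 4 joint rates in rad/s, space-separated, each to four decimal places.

0.6150 0.7580 0.8620 0.4480

o_n = [-0.4700, 0.3687, 1.0536]
J₁: ẑ×o_n = [-0.3687, -0.4700, 0.0000], ω = ẑ
J2: z=[-1.0000, -0.0000, 0.0000] o=[0.0000, -0.2400, 0.0000] → [-0.0000, 1.0536, -0.6087, -1.0000, -0.0000, 0.0000]
J3: z=[-1.0000, -0.0000, 0.0000] o=[-0.3900, -0.4607, 0.4150] → [-0.0000, 0.6386, -0.8293, -1.0000, -0.0000, 0.0000]
J4: z=[-1.0000, -0.0000, 0.0000] o=[-0.3900, -0.0507, 0.4078] → [-0.0000, 0.6458, -0.4194, -1.0000, -0.0000, 0.0000]
q̇ = J⁺·V = [0.6150, 0.7580, 0.8620, 0.4480]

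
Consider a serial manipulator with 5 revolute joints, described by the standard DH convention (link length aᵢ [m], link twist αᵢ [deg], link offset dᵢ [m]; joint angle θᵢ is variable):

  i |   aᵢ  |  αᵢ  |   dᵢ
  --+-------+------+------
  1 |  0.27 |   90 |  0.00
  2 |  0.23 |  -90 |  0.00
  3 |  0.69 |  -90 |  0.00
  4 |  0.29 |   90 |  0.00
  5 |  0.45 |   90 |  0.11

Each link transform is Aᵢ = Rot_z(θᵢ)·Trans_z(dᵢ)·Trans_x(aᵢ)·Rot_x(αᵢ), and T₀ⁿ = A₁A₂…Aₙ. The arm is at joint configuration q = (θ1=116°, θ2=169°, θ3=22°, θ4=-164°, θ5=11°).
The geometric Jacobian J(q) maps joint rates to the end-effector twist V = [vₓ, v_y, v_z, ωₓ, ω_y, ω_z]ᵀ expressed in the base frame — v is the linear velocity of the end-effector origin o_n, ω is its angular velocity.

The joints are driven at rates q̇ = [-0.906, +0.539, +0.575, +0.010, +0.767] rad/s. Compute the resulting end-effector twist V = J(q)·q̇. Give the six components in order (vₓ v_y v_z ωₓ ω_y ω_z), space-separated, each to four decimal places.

-0.2730 0.0846 -0.1023 0.4478 0.4710 -0.7848

o_n = [-0.0995, 0.0597, -0.0642]
J₁: ẑ×o_n = [-0.0597, -0.0995, 0.0000], ω = ẑ
J2: z=[0.8988, 0.4384, 0.0000] o=[-0.1184, 0.2427, 0.0000] → [-0.0281, 0.0577, -0.1727, 0.8988, 0.4384, 0.0000]
J3: z=[0.0836, -0.1715, -0.9816] o=[-0.0194, 0.0397, 0.0439] → [0.0381, 0.0877, -0.0121, 0.0836, -0.1715, -0.9816]
J4: z=[-0.9945, -0.0759, -0.0715] o=[0.0236, -0.6380, 0.1660] → [0.0673, -0.2201, -0.7033, -0.9945, -0.0759, -0.0715]
J5: z=[-0.0976, 0.4356, 0.8948] o=[0.0129, -0.3779, 0.0382] → [-0.4362, -0.1106, 0.0063, -0.0976, 0.4356, 0.8948]
V = J·q̇ = [-0.2730, 0.0846, -0.1023, 0.4478, 0.4710, -0.7848]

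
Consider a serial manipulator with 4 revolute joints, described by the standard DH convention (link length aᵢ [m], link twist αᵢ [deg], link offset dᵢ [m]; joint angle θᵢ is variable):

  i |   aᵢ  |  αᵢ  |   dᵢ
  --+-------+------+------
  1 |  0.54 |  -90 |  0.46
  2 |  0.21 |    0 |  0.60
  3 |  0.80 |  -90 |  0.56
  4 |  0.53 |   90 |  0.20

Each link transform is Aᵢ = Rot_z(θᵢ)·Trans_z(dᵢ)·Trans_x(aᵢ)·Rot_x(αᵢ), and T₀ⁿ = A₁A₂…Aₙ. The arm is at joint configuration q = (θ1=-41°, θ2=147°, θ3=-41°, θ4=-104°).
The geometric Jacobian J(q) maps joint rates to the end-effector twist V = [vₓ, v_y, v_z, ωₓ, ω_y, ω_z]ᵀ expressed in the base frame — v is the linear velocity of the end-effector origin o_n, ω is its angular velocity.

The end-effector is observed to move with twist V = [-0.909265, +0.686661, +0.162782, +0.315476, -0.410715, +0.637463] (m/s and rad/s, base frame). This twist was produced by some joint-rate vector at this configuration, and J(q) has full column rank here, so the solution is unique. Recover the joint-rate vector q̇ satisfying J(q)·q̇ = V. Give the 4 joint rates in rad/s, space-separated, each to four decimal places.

0.7830 -0.3370 0.2340 -0.5280

o_n = [1.0882, 1.2725, -0.2450]
J₁: ẑ×o_n = [-1.2725, 1.0882, 0.0000], ω = ẑ
J2: z=[0.6561, 0.7547, 0.0000] o=[0.4075, -0.3543, 0.4600] → [-0.5321, 0.4625, 0.5535, 0.6561, 0.7547, 0.0000]
J3: z=[0.6561, 0.7547, 0.0000] o=[0.6683, 0.2141, 0.3456] → [-0.4458, 0.3875, 0.3774, 0.6561, 0.7547, 0.0000]
J4: z=[-0.7255, 0.6306, 0.2756] o=[0.8692, 0.7814, -0.4234] → [-0.0229, 0.1898, -0.4943, -0.7255, 0.6306, 0.2756]
q̇ = J⁺·V = [0.7830, -0.3370, 0.2340, -0.5280]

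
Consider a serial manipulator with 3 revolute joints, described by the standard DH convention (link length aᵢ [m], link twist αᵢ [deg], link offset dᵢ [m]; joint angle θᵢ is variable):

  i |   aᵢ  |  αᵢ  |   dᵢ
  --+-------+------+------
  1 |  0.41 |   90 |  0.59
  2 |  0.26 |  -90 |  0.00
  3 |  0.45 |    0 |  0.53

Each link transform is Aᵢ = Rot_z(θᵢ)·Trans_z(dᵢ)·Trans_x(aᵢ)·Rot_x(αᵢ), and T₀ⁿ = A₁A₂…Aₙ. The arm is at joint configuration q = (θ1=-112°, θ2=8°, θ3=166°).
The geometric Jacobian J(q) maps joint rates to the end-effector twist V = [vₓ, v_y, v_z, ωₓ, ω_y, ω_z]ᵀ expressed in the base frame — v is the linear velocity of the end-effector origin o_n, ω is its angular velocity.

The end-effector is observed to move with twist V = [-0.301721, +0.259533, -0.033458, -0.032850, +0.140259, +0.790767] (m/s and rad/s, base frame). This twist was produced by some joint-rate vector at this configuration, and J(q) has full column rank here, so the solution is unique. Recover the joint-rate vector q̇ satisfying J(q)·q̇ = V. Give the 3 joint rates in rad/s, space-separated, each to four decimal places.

-0.0470 0.0830 0.8460

o_n = [0.0405, -0.1904, 1.0903]
J₁: ẑ×o_n = [0.1904, 0.0405, -0.0000], ω = ẑ
J2: z=[-0.9272, 0.3746, 0.0000] o=[-0.1536, -0.3801, 0.5900] → [0.1874, 0.4638, -0.2487, -0.9272, 0.3746, 0.0000]
J3: z=[0.0521, 0.1290, 0.9903] o=[-0.2500, -0.6189, 0.6262] → [-0.3645, 0.2635, -0.0152, 0.0521, 0.1290, 0.9903]
q̇ = J⁺·V = [-0.0470, 0.0830, 0.8460]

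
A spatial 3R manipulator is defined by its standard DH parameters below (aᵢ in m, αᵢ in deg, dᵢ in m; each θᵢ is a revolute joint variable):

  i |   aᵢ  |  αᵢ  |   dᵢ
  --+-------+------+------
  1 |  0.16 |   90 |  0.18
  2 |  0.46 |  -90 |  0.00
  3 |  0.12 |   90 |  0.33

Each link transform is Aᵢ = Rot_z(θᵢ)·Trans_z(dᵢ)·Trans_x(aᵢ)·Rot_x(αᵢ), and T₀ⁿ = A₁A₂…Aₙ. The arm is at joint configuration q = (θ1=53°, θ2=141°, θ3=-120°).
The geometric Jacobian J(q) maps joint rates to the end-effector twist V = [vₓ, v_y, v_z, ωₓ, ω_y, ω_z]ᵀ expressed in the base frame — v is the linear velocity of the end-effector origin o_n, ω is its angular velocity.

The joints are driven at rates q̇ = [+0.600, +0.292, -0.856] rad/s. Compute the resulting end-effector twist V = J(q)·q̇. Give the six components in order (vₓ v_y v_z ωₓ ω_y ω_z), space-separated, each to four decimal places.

o_n = [-0.1328, -0.3489, 0.1753]
J₁: ẑ×o_n = [0.3489, -0.1328, 0.0000], ω = ẑ
J2: z=[0.7986, -0.6018, 0.0000] o=[0.0963, 0.1278, 0.1800] → [0.0028, 0.0038, -0.5185, 0.7986, -0.6018, 0.0000]
J3: z=[-0.3787, -0.5026, -0.7771] o=[-0.1189, -0.1577, 0.4695] → [-0.0007, -0.1006, 0.0654, -0.3787, -0.5026, -0.7771]
V = J·q̇ = [0.2107, 0.0076, -0.2074, 0.5574, 0.2545, 1.2652]

0.2107 0.0076 -0.2074 0.5574 0.2545 1.2652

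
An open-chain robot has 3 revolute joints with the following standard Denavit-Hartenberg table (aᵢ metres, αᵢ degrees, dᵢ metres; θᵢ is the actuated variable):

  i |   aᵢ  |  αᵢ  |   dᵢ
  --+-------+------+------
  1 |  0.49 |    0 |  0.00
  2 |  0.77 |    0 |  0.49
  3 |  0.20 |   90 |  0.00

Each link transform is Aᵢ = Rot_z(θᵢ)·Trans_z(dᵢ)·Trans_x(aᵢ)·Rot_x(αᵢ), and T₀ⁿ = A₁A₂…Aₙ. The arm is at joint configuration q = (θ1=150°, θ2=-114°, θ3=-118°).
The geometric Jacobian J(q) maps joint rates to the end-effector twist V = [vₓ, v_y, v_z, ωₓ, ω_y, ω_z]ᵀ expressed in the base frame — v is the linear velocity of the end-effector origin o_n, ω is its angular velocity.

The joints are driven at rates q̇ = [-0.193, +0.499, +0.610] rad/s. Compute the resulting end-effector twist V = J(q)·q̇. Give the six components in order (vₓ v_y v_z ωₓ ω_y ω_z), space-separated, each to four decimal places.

o_n = [0.2264, 0.4995, 0.4900]
J₁: ẑ×o_n = [-0.4995, 0.2264, 0.0000], ω = ẑ
J2: z=[0.0000, 0.0000, 1.0000] o=[-0.4244, 0.2450, 0.0000] → [-0.2545, 0.6508, 0.0000, 0.0000, 0.0000, 1.0000]
J3: z=[0.0000, 0.0000, 1.0000] o=[0.1986, 0.6976, 0.4900] → [0.1981, 0.0278, -0.0000, 0.0000, 0.0000, 1.0000]
V = J·q̇ = [0.0902, 0.2980, 0.0000, 0.0000, 0.0000, 0.9160]

0.0902 0.2980 0.0000 0.0000 0.0000 0.9160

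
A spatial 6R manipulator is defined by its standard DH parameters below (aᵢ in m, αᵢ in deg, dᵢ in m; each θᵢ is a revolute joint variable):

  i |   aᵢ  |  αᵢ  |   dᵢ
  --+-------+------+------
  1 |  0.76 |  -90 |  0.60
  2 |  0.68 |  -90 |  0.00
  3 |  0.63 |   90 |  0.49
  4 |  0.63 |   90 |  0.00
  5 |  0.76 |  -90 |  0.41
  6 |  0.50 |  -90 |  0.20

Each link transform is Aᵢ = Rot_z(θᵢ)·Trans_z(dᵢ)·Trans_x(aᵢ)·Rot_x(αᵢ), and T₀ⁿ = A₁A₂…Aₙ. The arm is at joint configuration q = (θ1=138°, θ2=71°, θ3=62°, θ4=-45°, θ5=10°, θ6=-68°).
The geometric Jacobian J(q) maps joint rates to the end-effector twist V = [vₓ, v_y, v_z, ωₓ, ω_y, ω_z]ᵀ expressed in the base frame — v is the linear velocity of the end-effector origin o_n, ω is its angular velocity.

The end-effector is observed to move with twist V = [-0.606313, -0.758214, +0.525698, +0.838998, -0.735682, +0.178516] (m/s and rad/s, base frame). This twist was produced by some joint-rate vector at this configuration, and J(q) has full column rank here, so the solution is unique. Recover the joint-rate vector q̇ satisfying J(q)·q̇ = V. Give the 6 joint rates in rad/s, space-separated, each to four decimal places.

0.6110 0.4910 0.6780 -0.3970 -0.6970 0.2030

o_n = [-1.2476, 2.1934, -0.4364]
J₁: ẑ×o_n = [-2.1934, -1.2476, 0.0000], ω = ẑ
J2: z=[-0.6691, -0.7431, 0.0000] o=[-0.5648, 0.5085, 0.6000] → [0.7702, -0.6935, -1.6348, -0.6691, -0.7431, 0.0000]
J3: z=[0.7027, -0.6327, -0.3256] o=[-0.7293, 0.6567, -0.0430] → [0.7493, 0.4452, 0.7519, 0.7027, -0.6327, -0.3256]
J4: z=[-0.5278, -0.1565, -0.8348] o=[-0.0844, 0.8245, -0.4821] → [1.1357, 0.9952, -0.9046, -0.5278, -0.1565, -0.8348]
J5: z=[-0.8343, -0.0889, 0.5441] o=[-0.1848, 1.4442, -0.5348] → [-0.4164, -0.4962, -0.7196, -0.8343, -0.0889, 0.5441]
J6: z=[-0.4921, -0.3250, -0.8076] o=[-0.7158, 2.1233, -0.4846] → [0.0410, 0.4531, -0.2073, -0.4921, -0.3250, -0.8076]
q̇ = J⁺·V = [0.6110, 0.4910, 0.6780, -0.3970, -0.6970, 0.2030]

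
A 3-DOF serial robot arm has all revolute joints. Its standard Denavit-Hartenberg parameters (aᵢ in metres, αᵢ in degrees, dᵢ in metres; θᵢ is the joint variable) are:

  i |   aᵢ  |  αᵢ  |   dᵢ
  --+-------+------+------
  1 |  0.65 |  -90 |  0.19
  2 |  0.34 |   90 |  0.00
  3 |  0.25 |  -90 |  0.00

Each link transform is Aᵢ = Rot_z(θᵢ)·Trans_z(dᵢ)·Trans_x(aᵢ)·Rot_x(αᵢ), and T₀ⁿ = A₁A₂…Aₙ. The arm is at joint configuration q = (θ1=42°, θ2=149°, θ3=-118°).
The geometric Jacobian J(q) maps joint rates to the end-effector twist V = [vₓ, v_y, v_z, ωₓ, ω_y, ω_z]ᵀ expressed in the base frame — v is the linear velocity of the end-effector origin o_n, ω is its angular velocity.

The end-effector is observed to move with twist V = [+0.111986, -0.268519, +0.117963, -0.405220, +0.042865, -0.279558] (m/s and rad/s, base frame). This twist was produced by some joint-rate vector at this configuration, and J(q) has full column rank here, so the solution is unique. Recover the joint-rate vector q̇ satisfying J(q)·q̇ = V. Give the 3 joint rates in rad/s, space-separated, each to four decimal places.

o_n = [0.4889, 0.1432, 0.0753]
J₁: ẑ×o_n = [-0.1432, 0.4889, 0.0000], ω = ẑ
J2: z=[-0.6691, 0.7431, 0.0000] o=[0.4830, 0.4349, 0.1900] → [-0.0852, -0.0767, 0.1908, -0.6691, 0.7431, 0.0000]
J3: z=[0.3827, 0.3446, -0.8572] o=[0.2665, 0.2399, 0.0149] → [-0.0621, -0.2138, -0.1137, 0.3827, 0.3446, -0.8572]
q̇ = J⁺·V = [-0.7330, 0.3030, -0.5290]

-0.7330 0.3030 -0.5290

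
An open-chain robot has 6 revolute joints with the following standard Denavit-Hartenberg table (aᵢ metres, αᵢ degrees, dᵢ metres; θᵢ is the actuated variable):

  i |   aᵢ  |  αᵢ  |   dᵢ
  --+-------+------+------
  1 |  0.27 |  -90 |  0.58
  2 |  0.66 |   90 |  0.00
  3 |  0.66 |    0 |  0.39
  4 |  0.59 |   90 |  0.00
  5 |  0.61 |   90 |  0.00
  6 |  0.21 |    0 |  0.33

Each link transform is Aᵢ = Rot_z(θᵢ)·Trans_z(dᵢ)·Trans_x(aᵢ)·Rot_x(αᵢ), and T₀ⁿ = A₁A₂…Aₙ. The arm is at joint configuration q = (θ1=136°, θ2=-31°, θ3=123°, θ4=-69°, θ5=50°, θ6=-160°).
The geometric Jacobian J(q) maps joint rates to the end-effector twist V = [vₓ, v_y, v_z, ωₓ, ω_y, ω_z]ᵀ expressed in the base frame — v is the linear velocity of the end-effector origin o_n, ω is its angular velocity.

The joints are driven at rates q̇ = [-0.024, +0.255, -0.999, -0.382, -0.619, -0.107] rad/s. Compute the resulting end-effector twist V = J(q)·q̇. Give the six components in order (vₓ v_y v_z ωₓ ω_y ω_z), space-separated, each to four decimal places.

-1.1733 1.7491 0.5688 -0.5315 -0.2548 -1.4315

o_n = [-1.5988, -0.5304, 1.4637]
J₁: ẑ×o_n = [0.5304, -1.5988, 0.0000], ω = ẑ
J2: z=[-0.6947, -0.7193, 0.0000] o=[-0.1942, 0.1876, 0.5800] → [-0.6357, 0.6139, -0.5116, -0.6947, -0.7193, 0.0000]
J3: z=[0.3705, -0.3578, 0.8572] o=[-0.6012, 0.5805, 0.9199] → [0.7577, -1.0566, -0.7685, 0.3705, -0.3578, 0.8572]
J4: z=[0.3705, -0.3578, 0.8572] o=[-0.6196, -0.1712, 1.0691] → [0.1667, -0.9856, -0.4834, 0.3705, -0.3578, 0.8572]
J5: z=[-0.0905, 0.9045, 0.4167] o=[-1.1650, -0.3081, 1.2477] → [0.2881, -0.1612, 0.4126, -0.0905, 0.9045, 0.4167]
J6: z=[-0.9463, 0.0523, -0.3191] o=[-1.3543, -0.5662, 1.7669] → [-0.0044, -0.2089, -0.0211, -0.9463, 0.0523, -0.3191]
V = J·q̇ = [-1.1733, 1.7491, 0.5688, -0.5315, -0.2548, -1.4315]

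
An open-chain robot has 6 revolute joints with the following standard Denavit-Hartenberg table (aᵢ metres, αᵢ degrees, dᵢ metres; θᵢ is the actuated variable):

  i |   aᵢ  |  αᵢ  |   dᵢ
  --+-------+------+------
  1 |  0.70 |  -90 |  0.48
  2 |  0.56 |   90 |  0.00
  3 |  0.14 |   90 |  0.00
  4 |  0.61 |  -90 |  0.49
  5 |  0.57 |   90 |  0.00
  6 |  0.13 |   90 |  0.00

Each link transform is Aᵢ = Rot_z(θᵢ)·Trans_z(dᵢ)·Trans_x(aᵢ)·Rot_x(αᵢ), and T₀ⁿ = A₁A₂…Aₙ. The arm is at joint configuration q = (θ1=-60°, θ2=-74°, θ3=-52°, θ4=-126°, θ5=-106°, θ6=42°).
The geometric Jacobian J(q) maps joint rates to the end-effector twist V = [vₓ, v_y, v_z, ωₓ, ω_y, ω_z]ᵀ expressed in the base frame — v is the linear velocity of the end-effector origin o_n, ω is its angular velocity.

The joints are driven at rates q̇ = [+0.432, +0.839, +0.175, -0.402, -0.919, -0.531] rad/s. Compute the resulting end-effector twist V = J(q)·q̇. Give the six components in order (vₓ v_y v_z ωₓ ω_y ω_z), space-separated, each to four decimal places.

o_n = [-0.0842, -1.1832, 0.0288]
J₁: ẑ×o_n = [1.1832, -0.0842, 0.0000], ω = ẑ
J2: z=[0.8660, 0.5000, 0.0000] o=[0.3500, -0.6062, 0.4800] → [-0.2256, 0.3907, -0.2826, 0.8660, 0.5000, 0.0000]
J3: z=[-0.4806, 0.8325, 0.2756] o=[0.4272, -0.7399, 1.0183] → [-0.7015, -0.6165, 0.6388, -0.4806, 0.8325, 0.2756]
J4: z=[-0.6418, -0.1197, -0.7575] o=[0.3435, -0.8156, 1.1012] → [-0.1500, -0.3642, 0.1847, -0.6418, -0.1197, -0.7575]
J5: z=[-0.2010, -0.9270, 0.3168] o=[0.4805, -1.0912, 0.3818] → [0.3563, -0.2498, -0.5050, -0.2010, -0.9270, 0.3168]
J6: z=[-0.5345, 0.3747, 0.7575] o=[0.0126, -1.1009, 0.0564] → [0.0520, -0.0881, 0.0803, -0.5345, 0.3747, 0.7575]
V = J·q̇ = [-0.0956, 0.6063, 0.2219, 1.3690, 1.2662, 0.0914]

-0.0956 0.6063 0.2219 1.3690 1.2662 0.0914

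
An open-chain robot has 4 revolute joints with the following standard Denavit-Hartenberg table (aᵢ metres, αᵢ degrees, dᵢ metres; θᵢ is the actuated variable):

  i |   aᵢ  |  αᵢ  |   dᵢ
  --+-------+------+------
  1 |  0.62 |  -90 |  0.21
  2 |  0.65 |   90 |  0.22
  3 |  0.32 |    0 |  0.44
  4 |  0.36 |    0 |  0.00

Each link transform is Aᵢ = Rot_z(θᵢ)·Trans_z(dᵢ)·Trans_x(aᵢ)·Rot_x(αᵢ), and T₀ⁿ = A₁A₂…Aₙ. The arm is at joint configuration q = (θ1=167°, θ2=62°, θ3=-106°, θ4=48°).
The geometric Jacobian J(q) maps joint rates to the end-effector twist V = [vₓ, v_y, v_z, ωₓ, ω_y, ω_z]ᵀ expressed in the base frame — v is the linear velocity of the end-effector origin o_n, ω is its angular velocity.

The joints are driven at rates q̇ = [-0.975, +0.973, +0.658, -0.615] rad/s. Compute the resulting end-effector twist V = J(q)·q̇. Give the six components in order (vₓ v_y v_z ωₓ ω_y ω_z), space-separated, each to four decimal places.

o_n = [-1.2385, 0.6892, -0.2479]
J₁: ẑ×o_n = [-0.6892, -1.2385, 0.0000], ω = ẑ
J2: z=[-0.2250, -0.9744, 0.0000] o=[-0.6041, 0.1395, 0.2100] → [0.4462, -0.1030, -0.7418, -0.2250, -0.9744, 0.0000]
J3: z=[-0.8603, 0.1986, 0.4695] o=[-0.9509, -0.0062, -0.3639] → [-0.3034, -0.0352, -0.5412, -0.8603, 0.1986, 0.4695]
J4: z=[-0.8603, 0.1986, 0.4695] o=[-1.2199, 0.3716, -0.0795] → [-0.1826, -0.1536, -0.2696, -0.8603, 0.1986, 0.4695]
V = J·q̇ = [1.0187, 1.1786, -0.9121, -0.2559, -0.9395, -0.9548]

1.0187 1.1786 -0.9121 -0.2559 -0.9395 -0.9548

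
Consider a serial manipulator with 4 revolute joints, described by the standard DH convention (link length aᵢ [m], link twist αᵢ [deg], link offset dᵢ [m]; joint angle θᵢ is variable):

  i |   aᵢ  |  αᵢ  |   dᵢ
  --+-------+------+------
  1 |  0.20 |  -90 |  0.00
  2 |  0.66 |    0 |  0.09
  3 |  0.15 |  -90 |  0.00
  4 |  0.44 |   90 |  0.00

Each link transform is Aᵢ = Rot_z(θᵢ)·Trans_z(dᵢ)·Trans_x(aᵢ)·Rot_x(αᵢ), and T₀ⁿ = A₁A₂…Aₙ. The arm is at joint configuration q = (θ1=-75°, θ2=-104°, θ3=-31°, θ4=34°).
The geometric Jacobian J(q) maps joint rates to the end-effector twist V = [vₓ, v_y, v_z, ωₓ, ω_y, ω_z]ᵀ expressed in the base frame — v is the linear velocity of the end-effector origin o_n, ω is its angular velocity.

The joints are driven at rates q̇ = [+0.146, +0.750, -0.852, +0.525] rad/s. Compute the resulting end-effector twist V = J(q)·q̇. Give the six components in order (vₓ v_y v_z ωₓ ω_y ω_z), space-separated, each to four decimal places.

-0.0864 -0.6001 -0.0087 -0.0024 -0.3850 0.5172

o_n = [-0.2345, 0.2723, 1.0044]
J₁: ẑ×o_n = [-0.2723, -0.2345, 0.0000], ω = ẑ
J2: z=[0.9659, 0.2588, 0.0000] o=[0.0518, -0.1932, 0.0000] → [0.2600, -0.9702, 0.5237, 0.9659, 0.2588, 0.0000]
J3: z=[0.9659, 0.2588, 0.0000] o=[0.0974, -0.0157, 0.6404] → [0.0942, -0.3516, 0.3640, 0.9659, 0.2588, 0.0000]
J4: z=[0.1830, -0.6830, 0.7071] o=[0.0699, 0.0868, 0.7465] → [-0.3073, -0.2625, -0.1740, 0.1830, -0.6830, 0.7071]
V = J·q̇ = [-0.0864, -0.6001, -0.0087, -0.0024, -0.3850, 0.5172]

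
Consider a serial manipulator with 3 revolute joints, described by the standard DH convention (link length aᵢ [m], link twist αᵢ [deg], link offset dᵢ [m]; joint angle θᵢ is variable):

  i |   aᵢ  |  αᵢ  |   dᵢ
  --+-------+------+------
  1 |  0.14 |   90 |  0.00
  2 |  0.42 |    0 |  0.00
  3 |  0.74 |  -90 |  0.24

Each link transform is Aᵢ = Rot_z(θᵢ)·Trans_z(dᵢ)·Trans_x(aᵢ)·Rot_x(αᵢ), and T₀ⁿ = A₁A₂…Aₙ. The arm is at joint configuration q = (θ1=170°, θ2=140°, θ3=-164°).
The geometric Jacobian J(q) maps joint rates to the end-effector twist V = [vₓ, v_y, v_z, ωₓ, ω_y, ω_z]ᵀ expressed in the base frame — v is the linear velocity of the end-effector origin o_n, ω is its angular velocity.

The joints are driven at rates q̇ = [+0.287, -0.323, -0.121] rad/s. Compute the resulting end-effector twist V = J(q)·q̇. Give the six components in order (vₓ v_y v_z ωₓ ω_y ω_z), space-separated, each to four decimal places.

o_n = [-0.4451, 0.3222, -0.0310]
J₁: ẑ×o_n = [-0.3222, -0.4451, 0.0000], ω = ẑ
J2: z=[0.1736, 0.9848, 0.0000] o=[-0.1379, 0.0243, 0.0000] → [-0.0305, 0.0054, 0.3543, 0.1736, 0.9848, 0.0000]
J3: z=[0.1736, 0.9848, 0.0000] o=[0.1790, -0.0316, 0.2700] → [-0.2964, 0.0523, 0.6760, 0.1736, 0.9848, 0.0000]
V = J·q̇ = [-0.0467, -0.1358, -0.1962, -0.0771, -0.4373, 0.2870]

-0.0467 -0.1358 -0.1962 -0.0771 -0.4373 0.2870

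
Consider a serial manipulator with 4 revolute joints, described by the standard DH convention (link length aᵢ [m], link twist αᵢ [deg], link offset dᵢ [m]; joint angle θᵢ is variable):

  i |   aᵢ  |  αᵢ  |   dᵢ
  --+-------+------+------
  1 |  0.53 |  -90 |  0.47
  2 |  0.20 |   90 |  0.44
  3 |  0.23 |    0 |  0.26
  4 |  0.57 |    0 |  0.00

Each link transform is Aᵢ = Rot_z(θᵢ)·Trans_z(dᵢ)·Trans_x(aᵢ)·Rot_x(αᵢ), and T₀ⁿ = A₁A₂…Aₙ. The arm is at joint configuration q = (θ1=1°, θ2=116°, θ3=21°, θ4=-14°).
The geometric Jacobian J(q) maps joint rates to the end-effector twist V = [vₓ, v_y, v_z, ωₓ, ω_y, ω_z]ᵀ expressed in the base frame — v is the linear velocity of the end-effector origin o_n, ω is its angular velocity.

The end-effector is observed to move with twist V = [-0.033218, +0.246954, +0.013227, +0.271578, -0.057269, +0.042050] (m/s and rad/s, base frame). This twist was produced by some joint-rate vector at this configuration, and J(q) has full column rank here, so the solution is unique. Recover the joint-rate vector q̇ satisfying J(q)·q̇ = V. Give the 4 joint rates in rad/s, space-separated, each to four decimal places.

o_n = [0.3235, 0.5976, -0.5252]
J₁: ẑ×o_n = [-0.5976, 0.3235, 0.0000], ω = ẑ
J2: z=[-0.0175, 0.9998, 0.0000] o=[0.5299, 0.0092, 0.4700] → [-0.9951, -0.0174, 0.1961, -0.0175, 0.9998, 0.0000]
J3: z=[0.8987, 0.0157, -0.4384] o=[0.4346, 0.4477, 0.2902] → [0.0530, 0.7815, 0.1365, 0.8987, 0.0157, -0.4384]
J4: z=[0.8987, 0.0157, -0.4384] o=[0.5727, 0.5325, -0.0167] → [0.0206, 0.5662, 0.0624, 0.8987, 0.0157, -0.4384]
q̇ = J⁺·V = [0.1740, -0.0620, 0.0890, 0.2120]

0.1740 -0.0620 0.0890 0.2120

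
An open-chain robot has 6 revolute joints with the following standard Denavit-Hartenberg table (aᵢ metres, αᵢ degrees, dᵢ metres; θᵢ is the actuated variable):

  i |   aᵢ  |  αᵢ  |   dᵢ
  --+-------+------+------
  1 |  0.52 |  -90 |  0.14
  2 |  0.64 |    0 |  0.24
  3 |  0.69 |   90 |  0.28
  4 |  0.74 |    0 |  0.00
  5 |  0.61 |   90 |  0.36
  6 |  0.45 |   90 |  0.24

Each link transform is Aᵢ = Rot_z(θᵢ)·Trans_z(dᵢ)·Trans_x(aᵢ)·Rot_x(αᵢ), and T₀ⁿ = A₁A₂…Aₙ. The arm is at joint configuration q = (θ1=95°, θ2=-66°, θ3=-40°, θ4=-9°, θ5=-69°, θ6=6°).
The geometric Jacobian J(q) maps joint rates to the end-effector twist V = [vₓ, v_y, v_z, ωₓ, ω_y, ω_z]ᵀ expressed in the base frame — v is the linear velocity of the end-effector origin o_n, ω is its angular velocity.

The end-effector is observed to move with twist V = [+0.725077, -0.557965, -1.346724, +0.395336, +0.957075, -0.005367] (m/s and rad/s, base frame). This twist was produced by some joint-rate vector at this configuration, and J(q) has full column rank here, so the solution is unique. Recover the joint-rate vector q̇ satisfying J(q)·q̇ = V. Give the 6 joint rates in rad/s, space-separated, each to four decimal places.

o_n = [0.6774, 0.0608, 1.9640]
J₁: ẑ×o_n = [-0.0608, 0.6774, 0.0000], ω = ẑ
J2: z=[-0.9962, -0.0872, 0.0000] o=[-0.0453, 0.5180, 0.1400] → [-0.1590, 1.8171, 0.5185, -0.9962, -0.0872, 0.0000]
J3: z=[-0.9962, -0.0872, 0.0000] o=[-0.3071, 0.7564, 0.7247] → [-0.1080, 1.2346, 0.7788, -0.9962, -0.0872, 0.0000]
J4: z=[0.0838, -0.9576, -0.2756] o=[-0.5695, 0.5426, 1.3879] → [-0.6845, -0.3919, 1.1536, 0.0838, -0.9576, -0.2756]
J5: z=[0.0838, -0.9576, -0.2756] o=[-0.4366, 0.3520, 2.0905] → [0.0409, -0.2964, 1.0423, 0.0838, -0.9576, -0.2756]
J6: z=[0.1836, 0.2867, -0.9403] o=[0.1910, 0.0244, 2.1132] → [-0.0086, -0.4299, -0.1328, 0.1836, 0.2867, -0.9403]
q̇ = J⁺·V = [-0.1600, -0.3550, -0.1000, -0.9470, 0.0210, 0.1070]

-0.1600 -0.3550 -0.1000 -0.9470 0.0210 0.1070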